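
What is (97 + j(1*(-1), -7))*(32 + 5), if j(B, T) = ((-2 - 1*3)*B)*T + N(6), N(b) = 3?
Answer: 2405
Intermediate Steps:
j(B, T) = 3 - 5*B*T (j(B, T) = ((-2 - 1*3)*B)*T + 3 = ((-2 - 3)*B)*T + 3 = (-5*B)*T + 3 = -5*B*T + 3 = 3 - 5*B*T)
(97 + j(1*(-1), -7))*(32 + 5) = (97 + (3 - 5*1*(-1)*(-7)))*(32 + 5) = (97 + (3 - 5*(-1)*(-7)))*37 = (97 + (3 - 35))*37 = (97 - 32)*37 = 65*37 = 2405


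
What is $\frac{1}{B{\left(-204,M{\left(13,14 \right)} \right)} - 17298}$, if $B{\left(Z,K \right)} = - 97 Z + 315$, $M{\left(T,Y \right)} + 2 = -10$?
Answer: $\frac{1}{2805} \approx 0.00035651$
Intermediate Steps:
$M{\left(T,Y \right)} = -12$ ($M{\left(T,Y \right)} = -2 - 10 = -12$)
$B{\left(Z,K \right)} = 315 - 97 Z$
$\frac{1}{B{\left(-204,M{\left(13,14 \right)} \right)} - 17298} = \frac{1}{\left(315 - -19788\right) - 17298} = \frac{1}{\left(315 + 19788\right) - 17298} = \frac{1}{20103 - 17298} = \frac{1}{2805}$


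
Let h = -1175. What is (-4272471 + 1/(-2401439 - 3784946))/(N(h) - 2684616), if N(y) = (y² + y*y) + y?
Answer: -26431150507336/466818425715 ≈ -56.620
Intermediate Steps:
N(y) = y + 2*y² (N(y) = (y² + y²) + y = 2*y² + y = y + 2*y²)
(-4272471 + 1/(-2401439 - 3784946))/(N(h) - 2684616) = (-4272471 + 1/(-2401439 - 3784946))/(-1175*(1 + 2*(-1175)) - 2684616) = (-4272471 + 1/(-6186385))/(-1175*(1 - 2350) - 2684616) = (-4272471 - 1/6186385)/(-1175*(-2349) - 2684616) = -26431150507336/(6186385*(2760075 - 2684616)) = -26431150507336/6186385/75459 = -26431150507336/6186385*1/75459 = -26431150507336/466818425715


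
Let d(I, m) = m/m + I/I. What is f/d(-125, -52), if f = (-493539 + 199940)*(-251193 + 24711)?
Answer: 33247444359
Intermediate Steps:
f = 66494888718 (f = -293599*(-226482) = 66494888718)
d(I, m) = 2 (d(I, m) = 1 + 1 = 2)
f/d(-125, -52) = 66494888718/2 = 66494888718*(½) = 33247444359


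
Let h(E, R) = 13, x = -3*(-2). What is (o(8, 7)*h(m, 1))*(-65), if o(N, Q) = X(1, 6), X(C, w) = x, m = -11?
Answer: -5070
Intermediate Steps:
x = 6
X(C, w) = 6
o(N, Q) = 6
(o(8, 7)*h(m, 1))*(-65) = (6*13)*(-65) = 78*(-65) = -5070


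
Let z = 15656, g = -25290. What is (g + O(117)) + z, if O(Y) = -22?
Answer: -9656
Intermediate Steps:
(g + O(117)) + z = (-25290 - 22) + 15656 = -25312 + 15656 = -9656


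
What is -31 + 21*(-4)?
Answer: -115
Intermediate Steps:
-31 + 21*(-4) = -31 - 84 = -115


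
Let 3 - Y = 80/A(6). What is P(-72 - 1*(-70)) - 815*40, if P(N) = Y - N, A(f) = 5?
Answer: -32611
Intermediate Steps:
Y = -13 (Y = 3 - 80/5 = 3 - 1*16 = 3 - 16 = -13)
P(N) = -13 - N
P(-72 - 1*(-70)) - 815*40 = (-13 - (-72 - 1*(-70))) - 815*40 = (-13 - (-72 + 70)) - 1*32600 = (-13 - 1*(-2)) - 32600 = (-13 + 2) - 32600 = -11 - 32600 = -32611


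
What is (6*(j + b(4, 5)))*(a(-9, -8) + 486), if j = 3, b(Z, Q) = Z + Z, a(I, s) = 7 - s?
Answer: 33066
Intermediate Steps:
b(Z, Q) = 2*Z
(6*(j + b(4, 5)))*(a(-9, -8) + 486) = (6*(3 + 2*4))*((7 - 1*(-8)) + 486) = (6*(3 + 8))*((7 + 8) + 486) = (6*11)*(15 + 486) = 66*501 = 33066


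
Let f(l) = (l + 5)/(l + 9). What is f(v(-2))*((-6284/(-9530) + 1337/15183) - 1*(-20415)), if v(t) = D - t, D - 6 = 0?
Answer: 2743033389044/175699845 ≈ 15612.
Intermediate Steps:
D = 6 (D = 6 + 0 = 6)
v(t) = 6 - t
f(l) = (5 + l)/(9 + l)
f(v(-2))*((-6284/(-9530) + 1337/15183) - 1*(-20415)) = ((5 + (6 - 1*(-2)))/(9 + (6 - 1*(-2))))*((-6284/(-9530) + 1337/15183) - 1*(-20415)) = ((5 + (6 + 2))/(9 + (6 + 2)))*((-6284*(-1/9530) + 1337*(1/15183)) + 20415) = ((5 + 8)/(9 + 8))*((3142/4765 + 191/2169) + 20415) = (13/17)*(7725113/10335285 + 20415) = ((1/17)*13)*(211002568388/10335285) = (13/17)*(211002568388/10335285) = 2743033389044/175699845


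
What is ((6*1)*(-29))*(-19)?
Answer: 3306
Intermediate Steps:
((6*1)*(-29))*(-19) = (6*(-29))*(-19) = -174*(-19) = 3306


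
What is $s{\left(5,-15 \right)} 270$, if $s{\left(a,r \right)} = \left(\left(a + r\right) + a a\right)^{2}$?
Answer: $60750$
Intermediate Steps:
$s{\left(a,r \right)} = \left(a + r + a^{2}\right)^{2}$ ($s{\left(a,r \right)} = \left(\left(a + r\right) + a^{2}\right)^{2} = \left(a + r + a^{2}\right)^{2}$)
$s{\left(5,-15 \right)} 270 = \left(5 - 15 + 5^{2}\right)^{2} \cdot 270 = \left(5 - 15 + 25\right)^{2} \cdot 270 = 15^{2} \cdot 270 = 225 \cdot 270 = 60750$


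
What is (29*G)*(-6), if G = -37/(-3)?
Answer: -2146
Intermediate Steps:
G = 37/3 (G = -37*(-⅓) = 37/3 ≈ 12.333)
(29*G)*(-6) = (29*(37/3))*(-6) = (1073/3)*(-6) = -2146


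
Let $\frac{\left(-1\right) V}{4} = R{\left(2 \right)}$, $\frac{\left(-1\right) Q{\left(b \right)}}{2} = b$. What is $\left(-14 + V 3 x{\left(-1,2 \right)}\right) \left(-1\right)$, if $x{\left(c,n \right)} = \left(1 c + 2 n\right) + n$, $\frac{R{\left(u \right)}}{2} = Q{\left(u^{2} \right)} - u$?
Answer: $-1186$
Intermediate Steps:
$Q{\left(b \right)} = - 2 b$
$R{\left(u \right)} = - 4 u^{2} - 2 u$ ($R{\left(u \right)} = 2 \left(- 2 u^{2} - u\right) = 2 \left(- u - 2 u^{2}\right) = - 4 u^{2} - 2 u$)
$V = 80$ ($V = - 4 \cdot 2 \cdot 2 \left(-1 - 4\right) = - 4 \cdot 2 \cdot 2 \left(-5\right) = \left(-4\right) \left(-20\right) = 80$)
$x{\left(c,n \right)} = c + 3 n$ ($x{\left(c,n \right)} = \left(c + 2 n\right) + n = c + 3 n$)
$\left(-14 + V 3 x{\left(-1,2 \right)}\right) \left(-1\right) = \left(-14 + 80 \cdot 3 \left(-1 + 3 \cdot 2\right)\right) \left(-1\right) = \left(-14 + 240 \left(-1 + 6\right)\right) \left(-1\right) = \left(-14 + 240 \cdot 5\right) \left(-1\right) = \left(-14 + 1200\right) \left(-1\right) = 1186 \left(-1\right) = -1186$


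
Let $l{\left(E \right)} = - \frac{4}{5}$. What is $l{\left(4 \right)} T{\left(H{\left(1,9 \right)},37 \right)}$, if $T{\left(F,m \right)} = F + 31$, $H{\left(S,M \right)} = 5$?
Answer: $- \frac{144}{5} \approx -28.8$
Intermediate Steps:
$l{\left(E \right)} = - \frac{4}{5}$ ($l{\left(E \right)} = \left(-4\right) \frac{1}{5} = - \frac{4}{5}$)
$T{\left(F,m \right)} = 31 + F$
$l{\left(4 \right)} T{\left(H{\left(1,9 \right)},37 \right)} = - \frac{4 \left(31 + 5\right)}{5} = \left(- \frac{4}{5}\right) 36 = - \frac{144}{5}$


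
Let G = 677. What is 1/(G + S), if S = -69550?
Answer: -1/68873 ≈ -1.4519e-5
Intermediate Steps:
1/(G + S) = 1/(677 - 69550) = 1/(-68873) = -1/68873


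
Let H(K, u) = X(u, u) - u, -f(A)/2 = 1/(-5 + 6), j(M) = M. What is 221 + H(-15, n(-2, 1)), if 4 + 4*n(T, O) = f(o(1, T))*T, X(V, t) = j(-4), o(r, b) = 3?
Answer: 217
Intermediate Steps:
X(V, t) = -4
f(A) = -2 (f(A) = -2/(-5 + 6) = -2/1 = -2*1 = -2)
n(T, O) = -1 - T/2 (n(T, O) = -1 + (-2*T)/4 = -1 - T/2)
H(K, u) = -4 - u
221 + H(-15, n(-2, 1)) = 221 + (-4 - (-1 - ½*(-2))) = 221 + (-4 - (-1 + 1)) = 221 + (-4 - 1*0) = 221 + (-4 + 0) = 221 - 4 = 217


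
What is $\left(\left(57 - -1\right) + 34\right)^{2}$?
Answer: $8464$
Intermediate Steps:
$\left(\left(57 - -1\right) + 34\right)^{2} = \left(\left(57 + 1\right) + 34\right)^{2} = \left(58 + 34\right)^{2} = 92^{2} = 8464$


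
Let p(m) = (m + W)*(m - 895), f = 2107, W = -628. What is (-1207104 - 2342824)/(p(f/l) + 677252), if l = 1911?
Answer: -2699720244/941220665 ≈ -2.8683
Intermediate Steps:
p(m) = (-895 + m)*(-628 + m) (p(m) = (m - 628)*(m - 895) = (-628 + m)*(-895 + m) = (-895 + m)*(-628 + m))
(-1207104 - 2342824)/(p(f/l) + 677252) = (-1207104 - 2342824)/((562060 + (2107/1911)**2 - 3208961/1911) + 677252) = -3549928/((562060 + (2107*(1/1911))**2 - 3208961/1911) + 677252) = -3549928/((562060 + (43/39)**2 - 1523*43/39) + 677252) = -3549928/((562060 + 1849/1521 - 65489/39) + 677252) = -3549928/(852341038/1521 + 677252) = -3549928/1882441330/1521 = -3549928*1521/1882441330 = -2699720244/941220665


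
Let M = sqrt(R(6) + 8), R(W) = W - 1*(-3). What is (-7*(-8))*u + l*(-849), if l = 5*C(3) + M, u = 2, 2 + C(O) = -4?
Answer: 25582 - 849*sqrt(17) ≈ 22081.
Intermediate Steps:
C(O) = -6 (C(O) = -2 - 4 = -6)
R(W) = 3 + W (R(W) = W + 3 = 3 + W)
M = sqrt(17) (M = sqrt((3 + 6) + 8) = sqrt(9 + 8) = sqrt(17) ≈ 4.1231)
l = -30 + sqrt(17) (l = 5*(-6) + sqrt(17) = -30 + sqrt(17) ≈ -25.877)
(-7*(-8))*u + l*(-849) = -7*(-8)*2 + (-30 + sqrt(17))*(-849) = 56*2 + (25470 - 849*sqrt(17)) = 112 + (25470 - 849*sqrt(17)) = 25582 - 849*sqrt(17)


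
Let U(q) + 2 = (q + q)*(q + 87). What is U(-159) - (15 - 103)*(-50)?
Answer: 18494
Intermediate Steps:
U(q) = -2 + 2*q*(87 + q) (U(q) = -2 + (q + q)*(q + 87) = -2 + (2*q)*(87 + q) = -2 + 2*q*(87 + q))
U(-159) - (15 - 103)*(-50) = (-2 + 2*(-159)² + 174*(-159)) - (15 - 103)*(-50) = (-2 + 2*25281 - 27666) - (-88)*(-50) = (-2 + 50562 - 27666) - 1*4400 = 22894 - 4400 = 18494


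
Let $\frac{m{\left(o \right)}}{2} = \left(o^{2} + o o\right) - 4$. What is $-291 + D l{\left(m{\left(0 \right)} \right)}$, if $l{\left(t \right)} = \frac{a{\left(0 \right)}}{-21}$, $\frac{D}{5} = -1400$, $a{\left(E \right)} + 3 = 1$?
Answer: $- \frac{2873}{3} \approx -957.67$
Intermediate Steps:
$a{\left(E \right)} = -2$ ($a{\left(E \right)} = -3 + 1 = -2$)
$m{\left(o \right)} = -8 + 4 o^{2}$ ($m{\left(o \right)} = 2 \left(\left(o^{2} + o o\right) - 4\right) = 2 \left(\left(o^{2} + o^{2}\right) - 4\right) = 2 \left(2 o^{2} - 4\right) = 2 \left(-4 + 2 o^{2}\right) = -8 + 4 o^{2}$)
$D = -7000$ ($D = 5 \left(-1400\right) = -7000$)
$l{\left(t \right)} = \frac{2}{21}$ ($l{\left(t \right)} = - \frac{2}{-21} = \left(-2\right) \left(- \frac{1}{21}\right) = \frac{2}{21}$)
$-291 + D l{\left(m{\left(0 \right)} \right)} = -291 - \frac{2000}{3} = - \frac{2873}{3}$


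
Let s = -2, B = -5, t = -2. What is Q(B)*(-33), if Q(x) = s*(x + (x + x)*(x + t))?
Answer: 4290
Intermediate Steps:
Q(x) = -2*x - 4*x*(-2 + x) (Q(x) = -2*(x + (x + x)*(x - 2)) = -2*(x + (2*x)*(-2 + x)) = -2*(x + 2*x*(-2 + x)) = -2*x - 4*x*(-2 + x))
Q(B)*(-33) = (2*(-5)*(3 - 2*(-5)))*(-33) = (2*(-5)*(3 + 10))*(-33) = (2*(-5)*13)*(-33) = -130*(-33) = 4290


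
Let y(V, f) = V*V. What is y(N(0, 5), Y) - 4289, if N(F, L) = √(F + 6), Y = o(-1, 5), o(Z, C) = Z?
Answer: -4283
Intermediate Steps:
Y = -1
N(F, L) = √(6 + F)
y(V, f) = V²
y(N(0, 5), Y) - 4289 = (√(6 + 0))² - 4289 = (√6)² - 4289 = 6 - 4289 = -4283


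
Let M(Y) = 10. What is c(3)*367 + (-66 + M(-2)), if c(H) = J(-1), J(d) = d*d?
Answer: 311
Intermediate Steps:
J(d) = d**2
c(H) = 1 (c(H) = (-1)**2 = 1)
c(3)*367 + (-66 + M(-2)) = 1*367 + (-66 + 10) = 367 - 56 = 311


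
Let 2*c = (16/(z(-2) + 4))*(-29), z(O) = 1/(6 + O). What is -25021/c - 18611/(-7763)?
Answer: 3319317399/7204064 ≈ 460.76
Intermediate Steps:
c = -928/17 (c = ((16/(1/(6 - 2) + 4))*(-29))/2 = ((16/(1/4 + 4))*(-29))/2 = ((16/(¼ + 4))*(-29))/2 = ((16/(17/4))*(-29))/2 = (((4/17)*16)*(-29))/2 = ((64/17)*(-29))/2 = (½)*(-1856/17) = -928/17 ≈ -54.588)
-25021/c - 18611/(-7763) = -25021/(-928/17) - 18611/(-7763) = -25021*(-17/928) - 18611*(-1/7763) = 425357/928 + 18611/7763 = 3319317399/7204064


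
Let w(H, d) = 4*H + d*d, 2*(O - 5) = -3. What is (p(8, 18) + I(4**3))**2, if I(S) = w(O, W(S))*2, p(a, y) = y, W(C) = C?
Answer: 67864644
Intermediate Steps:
O = 7/2 (O = 5 + (1/2)*(-3) = 5 - 3/2 = 7/2 ≈ 3.5000)
w(H, d) = d**2 + 4*H (w(H, d) = 4*H + d**2 = d**2 + 4*H)
I(S) = 28 + 2*S**2 (I(S) = (S**2 + 4*(7/2))*2 = (S**2 + 14)*2 = (14 + S**2)*2 = 28 + 2*S**2)
(p(8, 18) + I(4**3))**2 = (18 + (28 + 2*(4**3)**2))**2 = (18 + (28 + 2*64**2))**2 = (18 + (28 + 2*4096))**2 = (18 + (28 + 8192))**2 = (18 + 8220)**2 = 8238**2 = 67864644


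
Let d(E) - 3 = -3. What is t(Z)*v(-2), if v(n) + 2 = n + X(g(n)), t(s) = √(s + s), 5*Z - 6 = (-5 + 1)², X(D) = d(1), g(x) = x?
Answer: -8*√55/5 ≈ -11.866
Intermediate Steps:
d(E) = 0 (d(E) = 3 - 3 = 0)
X(D) = 0
Z = 22/5 (Z = 6/5 + (-5 + 1)²/5 = 6/5 + (⅕)*(-4)² = 6/5 + (⅕)*16 = 6/5 + 16/5 = 22/5 ≈ 4.4000)
t(s) = √2*√s (t(s) = √(2*s) = √2*√s)
v(n) = -2 + n (v(n) = -2 + (n + 0) = -2 + n)
t(Z)*v(-2) = (√2*√(22/5))*(-2 - 2) = (√2*(√110/5))*(-4) = (2*√55/5)*(-4) = -8*√55/5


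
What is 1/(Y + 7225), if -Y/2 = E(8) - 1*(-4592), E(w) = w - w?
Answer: -1/1959 ≈ -0.00051046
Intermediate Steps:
E(w) = 0
Y = -9184 (Y = -2*(0 - 1*(-4592)) = -2*(0 + 4592) = -2*4592 = -9184)
1/(Y + 7225) = 1/(-9184 + 7225) = 1/(-1959) = -1/1959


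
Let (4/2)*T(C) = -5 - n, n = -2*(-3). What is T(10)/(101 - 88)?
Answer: -11/26 ≈ -0.42308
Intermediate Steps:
n = 6
T(C) = -11/2 (T(C) = (-5 - 1*6)/2 = (-5 - 6)/2 = (1/2)*(-11) = -11/2)
T(10)/(101 - 88) = -11/2/(101 - 88) = -11/2/13 = (1/13)*(-11/2) = -11/26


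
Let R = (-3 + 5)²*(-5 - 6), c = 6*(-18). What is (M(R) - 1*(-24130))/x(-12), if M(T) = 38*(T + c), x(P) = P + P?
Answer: -3059/4 ≈ -764.75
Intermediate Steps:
c = -108
R = -44 (R = 2²*(-11) = 4*(-11) = -44)
x(P) = 2*P
M(T) = -4104 + 38*T (M(T) = 38*(T - 108) = 38*(-108 + T) = -4104 + 38*T)
(M(R) - 1*(-24130))/x(-12) = ((-4104 + 38*(-44)) - 1*(-24130))/((2*(-12))) = ((-4104 - 1672) + 24130)/(-24) = (-5776 + 24130)*(-1/24) = 18354*(-1/24) = -3059/4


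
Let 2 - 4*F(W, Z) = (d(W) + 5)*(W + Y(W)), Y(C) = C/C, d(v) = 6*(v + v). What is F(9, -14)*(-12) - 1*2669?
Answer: 715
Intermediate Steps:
d(v) = 12*v (d(v) = 6*(2*v) = 12*v)
Y(C) = 1
F(W, Z) = ½ - (1 + W)*(5 + 12*W)/4 (F(W, Z) = ½ - (12*W + 5)*(W + 1)/4 = ½ - (5 + 12*W)*(1 + W)/4 = ½ - (1 + W)*(5 + 12*W)/4)
F(9, -14)*(-12) - 1*2669 = (-¾ - 3*9² - 17/4*9)*(-12) - 1*2669 = (-¾ - 3*81 - 153/4)*(-12) - 2669 = (-¾ - 243 - 153/4)*(-12) - 2669 = -282*(-12) - 2669 = 3384 - 2669 = 715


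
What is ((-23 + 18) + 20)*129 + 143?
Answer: 2078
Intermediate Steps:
((-23 + 18) + 20)*129 + 143 = (-5 + 20)*129 + 143 = 15*129 + 143 = 1935 + 143 = 2078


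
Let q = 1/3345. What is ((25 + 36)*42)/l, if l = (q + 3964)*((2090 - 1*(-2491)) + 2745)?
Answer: 476105/5396649467 ≈ 8.8222e-5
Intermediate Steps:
q = 1/3345 ≈ 0.00029895
l = 32379896802/1115 (l = (1/3345 + 3964)*((2090 - 1*(-2491)) + 2745) = 13259581*((2090 + 2491) + 2745)/3345 = 13259581*(4581 + 2745)/3345 = (13259581/3345)*7326 = 32379896802/1115 ≈ 2.9040e+7)
((25 + 36)*42)/l = ((25 + 36)*42)/(32379896802/1115) = (61*42)*(1115/32379896802) = 2562*(1115/32379896802) = 476105/5396649467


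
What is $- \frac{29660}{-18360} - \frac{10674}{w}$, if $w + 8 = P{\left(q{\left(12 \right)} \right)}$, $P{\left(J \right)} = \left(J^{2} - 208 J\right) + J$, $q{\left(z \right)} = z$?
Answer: $\frac{1660102}{269433} \approx 6.1615$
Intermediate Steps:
$P{\left(J \right)} = J^{2} - 207 J$
$w = -2348$ ($w = -8 + 12 \left(-207 + 12\right) = -8 + 12 \left(-195\right) = -8 - 2340 = -2348$)
$- \frac{29660}{-18360} - \frac{10674}{w} = - \frac{29660}{-18360} - \frac{10674}{-2348} = \left(-29660\right) \left(- \frac{1}{18360}\right) - - \frac{5337}{1174} = \frac{1483}{918} + \frac{5337}{1174} = \frac{1660102}{269433}$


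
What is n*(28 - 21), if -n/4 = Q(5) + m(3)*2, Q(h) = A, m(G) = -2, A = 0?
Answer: 112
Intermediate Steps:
Q(h) = 0
n = 16 (n = -4*(0 - 2*2) = -4*(0 - 4) = -4*(-4) = 16)
n*(28 - 21) = 16*(28 - 21) = 16*7 = 112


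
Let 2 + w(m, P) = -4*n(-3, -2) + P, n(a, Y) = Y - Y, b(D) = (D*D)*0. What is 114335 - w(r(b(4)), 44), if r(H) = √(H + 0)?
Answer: 114293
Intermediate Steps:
b(D) = 0 (b(D) = D²*0 = 0)
n(a, Y) = 0
r(H) = √H
w(m, P) = -2 + P (w(m, P) = -2 + (-4*0 + P) = -2 + (0 + P) = -2 + P)
114335 - w(r(b(4)), 44) = 114335 - (-2 + 44) = 114335 - 1*42 = 114335 - 42 = 114293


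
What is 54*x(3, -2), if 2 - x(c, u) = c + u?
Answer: 54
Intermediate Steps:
x(c, u) = 2 - c - u (x(c, u) = 2 - (c + u) = 2 + (-c - u) = 2 - c - u)
54*x(3, -2) = 54*(2 - 1*3 - 1*(-2)) = 54*(2 - 3 + 2) = 54*1 = 54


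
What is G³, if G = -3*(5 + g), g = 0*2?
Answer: -3375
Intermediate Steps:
g = 0
G = -15 (G = -3*(5 + 0) = -3*5 = -15)
G³ = (-15)³ = -3375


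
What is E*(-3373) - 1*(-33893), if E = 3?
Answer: 23774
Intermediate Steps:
E*(-3373) - 1*(-33893) = 3*(-3373) - 1*(-33893) = -10119 + 33893 = 23774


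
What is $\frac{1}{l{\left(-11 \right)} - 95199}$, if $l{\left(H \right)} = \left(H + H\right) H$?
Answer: $- \frac{1}{94957} \approx -1.0531 \cdot 10^{-5}$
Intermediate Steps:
$l{\left(H \right)} = 2 H^{2}$ ($l{\left(H \right)} = 2 H H = 2 H^{2}$)
$\frac{1}{l{\left(-11 \right)} - 95199} = \frac{1}{2 \left(-11\right)^{2} - 95199} = \frac{1}{2 \cdot 121 - 95199} = \frac{1}{242 - 95199} = \frac{1}{-94957} = - \frac{1}{94957}$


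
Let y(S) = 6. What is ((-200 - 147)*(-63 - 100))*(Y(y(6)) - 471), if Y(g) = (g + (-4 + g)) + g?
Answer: -25848377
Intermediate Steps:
Y(g) = -4 + 3*g (Y(g) = (-4 + 2*g) + g = -4 + 3*g)
((-200 - 147)*(-63 - 100))*(Y(y(6)) - 471) = ((-200 - 147)*(-63 - 100))*((-4 + 3*6) - 471) = (-347*(-163))*((-4 + 18) - 471) = 56561*(14 - 471) = 56561*(-457) = -25848377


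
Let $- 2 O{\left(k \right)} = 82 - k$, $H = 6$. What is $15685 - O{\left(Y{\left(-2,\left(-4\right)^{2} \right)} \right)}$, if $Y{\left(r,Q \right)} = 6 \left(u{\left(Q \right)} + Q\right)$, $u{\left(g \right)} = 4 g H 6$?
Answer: $8766$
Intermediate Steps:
$u{\left(g \right)} = 144 g$ ($u{\left(g \right)} = 4 g 6 \cdot 6 = 24 g 6 = 144 g$)
$Y{\left(r,Q \right)} = 870 Q$ ($Y{\left(r,Q \right)} = 6 \left(144 Q + Q\right) = 6 \cdot 145 Q = 870 Q$)
$O{\left(k \right)} = -41 + \frac{k}{2}$ ($O{\left(k \right)} = - \frac{82 - k}{2} = -41 + \frac{k}{2}$)
$15685 - O{\left(Y{\left(-2,\left(-4\right)^{2} \right)} \right)} = 15685 - \left(-41 + \frac{870 \left(-4\right)^{2}}{2}\right) = 15685 - \left(-41 + \frac{870 \cdot 16}{2}\right) = 15685 - \left(-41 + \frac{1}{2} \cdot 13920\right) = 15685 - \left(-41 + 6960\right) = 15685 - 6919 = 8766$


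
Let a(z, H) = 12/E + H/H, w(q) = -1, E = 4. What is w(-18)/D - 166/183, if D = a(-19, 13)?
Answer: -847/732 ≈ -1.1571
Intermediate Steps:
a(z, H) = 4 (a(z, H) = 12/4 + H/H = 12*(1/4) + 1 = 3 + 1 = 4)
D = 4
w(-18)/D - 166/183 = -1/4 - 166/183 = -847/732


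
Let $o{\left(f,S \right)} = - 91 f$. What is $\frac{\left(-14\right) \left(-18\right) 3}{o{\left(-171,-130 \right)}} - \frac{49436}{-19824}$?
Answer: $\frac{3112145}{1224132} \approx 2.5423$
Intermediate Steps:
$\frac{\left(-14\right) \left(-18\right) 3}{o{\left(-171,-130 \right)}} - \frac{49436}{-19824} = \frac{\left(-14\right) \left(-18\right) 3}{\left(-91\right) \left(-171\right)} - \frac{49436}{-19824} = \frac{252 \cdot 3}{15561} - - \frac{12359}{4956} = 756 \cdot \frac{1}{15561} + \frac{12359}{4956} = \frac{12}{247} + \frac{12359}{4956} = \frac{3112145}{1224132}$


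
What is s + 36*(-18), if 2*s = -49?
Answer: -1345/2 ≈ -672.50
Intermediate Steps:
s = -49/2 (s = (½)*(-49) = -49/2 ≈ -24.500)
s + 36*(-18) = -49/2 + 36*(-18) = -49/2 - 648 = -1345/2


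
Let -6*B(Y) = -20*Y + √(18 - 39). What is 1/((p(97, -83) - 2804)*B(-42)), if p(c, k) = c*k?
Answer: 48/72947771 - 2*I*√21/2553171985 ≈ 6.58e-7 - 3.5897e-9*I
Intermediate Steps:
B(Y) = 10*Y/3 - I*√21/6 (B(Y) = -(-20*Y + √(18 - 39))/6 = -(-20*Y + √(-21))/6 = -(-20*Y + I*√21)/6 = 10*Y/3 - I*√21/6)
1/((p(97, -83) - 2804)*B(-42)) = 1/((97*(-83) - 2804)*((10/3)*(-42) - I*√21/6)) = 1/((-8051 - 2804)*(-140 - I*√21/6)) = 1/((-10855)*(-140 - I*√21/6)) = -1/(10855*(-140 - I*√21/6))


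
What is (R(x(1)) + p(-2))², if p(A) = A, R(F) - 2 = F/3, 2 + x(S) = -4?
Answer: 4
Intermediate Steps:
x(S) = -6 (x(S) = -2 - 4 = -6)
R(F) = 2 + F/3
(R(x(1)) + p(-2))² = ((2 + (⅓)*(-6)) - 2)² = ((2 - 2) - 2)² = (0 - 2)² = (-2)² = 4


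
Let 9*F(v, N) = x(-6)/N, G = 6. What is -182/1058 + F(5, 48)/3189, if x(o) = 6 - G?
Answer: -91/529 ≈ -0.17202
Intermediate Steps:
x(o) = 0 (x(o) = 6 - 1*6 = 6 - 6 = 0)
F(v, N) = 0 (F(v, N) = (0/N)/9 = (1/9)*0 = 0)
-182/1058 + F(5, 48)/3189 = -182/1058 + 0/3189 = -182*1/1058 + 0*(1/3189) = -91/529 + 0 = -91/529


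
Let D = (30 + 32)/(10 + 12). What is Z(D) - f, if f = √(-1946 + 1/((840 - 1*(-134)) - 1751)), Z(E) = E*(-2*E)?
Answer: -1922/121 - 13*I*√6951819/777 ≈ -15.884 - 44.114*I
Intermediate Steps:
D = 31/11 (D = 62/22 = 62*(1/22) = 31/11 ≈ 2.8182)
Z(E) = -2*E²
f = 13*I*√6951819/777 (f = √(-1946 + 1/((840 + 134) - 1751)) = √(-1946 + 1/(974 - 1751)) = √(-1946 + 1/(-777)) = √(-1946 - 1/777) = √(-1512043/777) = 13*I*√6951819/777 ≈ 44.114*I)
Z(D) - f = -2*(31/11)² - 13*I*√6951819/777 = -2*961/121 - 13*I*√6951819/777 = -1922/121 - 13*I*√6951819/777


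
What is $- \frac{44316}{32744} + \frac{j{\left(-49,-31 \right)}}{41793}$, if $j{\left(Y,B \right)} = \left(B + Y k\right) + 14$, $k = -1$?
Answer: $- \frac{462762695}{342117498} \approx -1.3526$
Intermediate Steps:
$j{\left(Y,B \right)} = 14 + B - Y$ ($j{\left(Y,B \right)} = \left(B + Y \left(-1\right)\right) + 14 = \left(B - Y\right) + 14 = 14 + B - Y$)
$- \frac{44316}{32744} + \frac{j{\left(-49,-31 \right)}}{41793} = - \frac{44316}{32744} + \frac{14 - 31 - -49}{41793} = \left(-44316\right) \frac{1}{32744} + \left(14 - 31 + 49\right) \frac{1}{41793} = - \frac{11079}{8186} + 32 \cdot \frac{1}{41793} = - \frac{11079}{8186} + \frac{32}{41793} = - \frac{462762695}{342117498}$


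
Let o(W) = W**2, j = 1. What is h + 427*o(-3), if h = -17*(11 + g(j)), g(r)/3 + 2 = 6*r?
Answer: 3452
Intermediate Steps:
g(r) = -6 + 18*r (g(r) = -6 + 3*(6*r) = -6 + 18*r)
h = -391 (h = -17*(11 + (-6 + 18*1)) = -17*(11 + (-6 + 18)) = -17*(11 + 12) = -17*23 = -391)
h + 427*o(-3) = -391 + 427*(-3)**2 = -391 + 427*9 = -391 + 3843 = 3452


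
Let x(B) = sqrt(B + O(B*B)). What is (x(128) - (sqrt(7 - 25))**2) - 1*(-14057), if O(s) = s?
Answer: 14075 + 8*sqrt(258) ≈ 14204.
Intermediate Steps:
x(B) = sqrt(B + B**2) (x(B) = sqrt(B + B*B) = sqrt(B + B**2))
(x(128) - (sqrt(7 - 25))**2) - 1*(-14057) = (sqrt(128*(1 + 128)) - (sqrt(7 - 25))**2) - 1*(-14057) = (sqrt(128*129) - (sqrt(-18))**2) + 14057 = (sqrt(16512) - (3*I*sqrt(2))**2) + 14057 = (8*sqrt(258) - 1*(-18)) + 14057 = (8*sqrt(258) + 18) + 14057 = (18 + 8*sqrt(258)) + 14057 = 14075 + 8*sqrt(258)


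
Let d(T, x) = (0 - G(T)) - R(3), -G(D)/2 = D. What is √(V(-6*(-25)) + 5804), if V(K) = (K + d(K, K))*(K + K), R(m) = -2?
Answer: 2*√35351 ≈ 376.04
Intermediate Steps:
G(D) = -2*D
d(T, x) = 2 + 2*T (d(T, x) = (0 - (-2)*T) - 1*(-2) = (0 + 2*T) + 2 = 2*T + 2 = 2 + 2*T)
V(K) = 2*K*(2 + 3*K) (V(K) = (K + (2 + 2*K))*(K + K) = (2 + 3*K)*(2*K) = 2*K*(2 + 3*K))
√(V(-6*(-25)) + 5804) = √(2*(-6*(-25))*(2 + 3*(-6*(-25))) + 5804) = √(2*150*(2 + 3*150) + 5804) = √(2*150*(2 + 450) + 5804) = √(2*150*452 + 5804) = √(135600 + 5804) = √141404 = 2*√35351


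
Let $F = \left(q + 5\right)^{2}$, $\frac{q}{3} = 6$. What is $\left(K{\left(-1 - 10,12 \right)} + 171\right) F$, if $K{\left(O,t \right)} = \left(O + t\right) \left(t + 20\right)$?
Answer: $107387$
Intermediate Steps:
$q = 18$ ($q = 3 \cdot 6 = 18$)
$F = 529$ ($F = \left(18 + 5\right)^{2} = 23^{2} = 529$)
$K{\left(O,t \right)} = \left(20 + t\right) \left(O + t\right)$ ($K{\left(O,t \right)} = \left(O + t\right) \left(20 + t\right) = \left(20 + t\right) \left(O + t\right)$)
$\left(K{\left(-1 - 10,12 \right)} + 171\right) F = \left(\left(12^{2} + 20 \left(-1 - 10\right) + 20 \cdot 12 + \left(-1 - 10\right) 12\right) + 171\right) 529 = \left(\left(144 + 20 \left(-1 - 10\right) + 240 + \left(-1 - 10\right) 12\right) + 171\right) 529 = \left(\left(144 + 20 \left(-11\right) + 240 - 132\right) + 171\right) 529 = \left(\left(144 - 220 + 240 - 132\right) + 171\right) 529 = \left(32 + 171\right) 529 = 203 \cdot 529 = 107387$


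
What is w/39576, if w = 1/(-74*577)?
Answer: -1/1689816048 ≈ -5.9178e-10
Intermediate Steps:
w = -1/42698 (w = 1/(-42698) = -1/42698 ≈ -2.3420e-5)
w/39576 = -1/42698/39576 = -1/42698*1/39576 = -1/1689816048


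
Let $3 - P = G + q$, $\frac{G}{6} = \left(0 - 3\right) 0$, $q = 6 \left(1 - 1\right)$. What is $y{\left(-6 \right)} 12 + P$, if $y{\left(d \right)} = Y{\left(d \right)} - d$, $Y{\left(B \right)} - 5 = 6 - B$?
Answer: $279$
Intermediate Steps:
$Y{\left(B \right)} = 11 - B$ ($Y{\left(B \right)} = 5 - \left(-6 + B\right) = 11 - B$)
$q = 0$ ($q = 6 \cdot 0 = 0$)
$y{\left(d \right)} = 11 - 2 d$ ($y{\left(d \right)} = \left(11 - d\right) - d = 11 - 2 d$)
$G = 0$ ($G = 6 \left(0 - 3\right) 0 = 6 \left(\left(-3\right) 0\right) = 6 \cdot 0 = 0$)
$P = 3$ ($P = 3 - \left(0 + 0\right) = 3 - 0 = 3 + 0 = 3$)
$y{\left(-6 \right)} 12 + P = \left(11 - -12\right) 12 + 3 = \left(11 + 12\right) 12 + 3 = 23 \cdot 12 + 3 = 276 + 3 = 279$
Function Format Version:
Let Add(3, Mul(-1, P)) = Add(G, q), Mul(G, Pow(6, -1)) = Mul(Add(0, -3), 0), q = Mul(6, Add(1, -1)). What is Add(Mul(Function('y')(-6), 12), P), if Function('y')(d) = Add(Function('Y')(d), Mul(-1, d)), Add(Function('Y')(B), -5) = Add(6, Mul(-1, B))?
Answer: 279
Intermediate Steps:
Function('Y')(B) = Add(11, Mul(-1, B)) (Function('Y')(B) = Add(5, Add(6, Mul(-1, B))) = Add(11, Mul(-1, B)))
q = 0 (q = Mul(6, 0) = 0)
Function('y')(d) = Add(11, Mul(-2, d)) (Function('y')(d) = Add(Add(11, Mul(-1, d)), Mul(-1, d)) = Add(11, Mul(-2, d)))
G = 0 (G = Mul(6, Mul(Add(0, -3), 0)) = Mul(6, Mul(-3, 0)) = Mul(6, 0) = 0)
P = 3 (P = Add(3, Mul(-1, Add(0, 0))) = Add(3, Mul(-1, 0)) = Add(3, 0) = 3)
Add(Mul(Function('y')(-6), 12), P) = Add(Mul(Add(11, Mul(-2, -6)), 12), 3) = Add(Mul(Add(11, 12), 12), 3) = Add(Mul(23, 12), 3) = Add(276, 3) = 279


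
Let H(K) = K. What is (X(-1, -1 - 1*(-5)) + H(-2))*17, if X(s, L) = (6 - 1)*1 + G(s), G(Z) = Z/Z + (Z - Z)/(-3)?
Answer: 68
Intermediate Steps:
G(Z) = 1 (G(Z) = 1 + 0*(-⅓) = 1 + 0 = 1)
X(s, L) = 6 (X(s, L) = (6 - 1)*1 + 1 = 5*1 + 1 = 5 + 1 = 6)
(X(-1, -1 - 1*(-5)) + H(-2))*17 = (6 - 2)*17 = 4*17 = 68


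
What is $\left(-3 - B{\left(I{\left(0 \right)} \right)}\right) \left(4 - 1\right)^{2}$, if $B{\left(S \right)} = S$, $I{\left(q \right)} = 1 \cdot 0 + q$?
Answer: $-27$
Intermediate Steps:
$I{\left(q \right)} = q$ ($I{\left(q \right)} = 0 + q = q$)
$\left(-3 - B{\left(I{\left(0 \right)} \right)}\right) \left(4 - 1\right)^{2} = \left(-3 - 0\right) \left(4 - 1\right)^{2} = \left(-3 + 0\right) 3^{2} = \left(-3\right) 9 = -27$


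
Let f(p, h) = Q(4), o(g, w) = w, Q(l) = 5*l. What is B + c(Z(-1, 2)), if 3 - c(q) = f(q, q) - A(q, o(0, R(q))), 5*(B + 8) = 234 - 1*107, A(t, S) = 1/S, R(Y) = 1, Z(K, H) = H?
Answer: 7/5 ≈ 1.4000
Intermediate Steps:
f(p, h) = 20 (f(p, h) = 5*4 = 20)
B = 87/5 (B = -8 + (234 - 1*107)/5 = -8 + (234 - 107)/5 = -8 + (⅕)*127 = -8 + 127/5 = 87/5 ≈ 17.400)
c(q) = -16 (c(q) = 3 - (20 - 1/1) = 3 - (20 - 1*1) = 3 - (20 - 1) = 3 - 1*19 = 3 - 19 = -16)
B + c(Z(-1, 2)) = 87/5 - 16 = 7/5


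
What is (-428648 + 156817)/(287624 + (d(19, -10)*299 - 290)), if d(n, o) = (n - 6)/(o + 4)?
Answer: -232998/245731 ≈ -0.94818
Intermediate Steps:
d(n, o) = (-6 + n)/(4 + o)
(-428648 + 156817)/(287624 + (d(19, -10)*299 - 290)) = (-428648 + 156817)/(287624 + (((-6 + 19)/(4 - 10))*299 - 290)) = -271831/(287624 + ((13/(-6))*299 - 290)) = -271831/(287624 + (-1/6*13*299 - 290)) = -271831/(287624 + (-13/6*299 - 290)) = -271831/(287624 + (-3887/6 - 290)) = -271831/(287624 - 5627/6) = -271831/1720117/6 = -271831*6/1720117 = -232998/245731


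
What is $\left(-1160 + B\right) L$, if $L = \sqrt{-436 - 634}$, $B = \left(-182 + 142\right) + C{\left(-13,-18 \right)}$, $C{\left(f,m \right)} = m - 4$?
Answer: $- 1222 i \sqrt{1070} \approx - 39973.0 i$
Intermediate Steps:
$C{\left(f,m \right)} = -4 + m$ ($C{\left(f,m \right)} = m - 4 = -4 + m$)
$B = -62$ ($B = \left(-182 + 142\right) - 22 = -40 - 22 = -62$)
$L = i \sqrt{1070}$ ($L = \sqrt{-1070} = i \sqrt{1070} \approx 32.711 i$)
$\left(-1160 + B\right) L = \left(-1160 - 62\right) i \sqrt{1070} = - 1222 i \sqrt{1070}$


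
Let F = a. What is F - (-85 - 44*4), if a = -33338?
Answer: -33077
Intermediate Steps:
F = -33338
F - (-85 - 44*4) = -33338 - (-85 - 44*4) = -33338 - (-85 - 176) = -33338 - 1*(-261) = -33338 + 261 = -33077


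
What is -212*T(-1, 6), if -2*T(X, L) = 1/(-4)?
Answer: -53/2 ≈ -26.500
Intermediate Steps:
T(X, L) = ⅛ (T(X, L) = -½/(-4) = -½*(-¼) = ⅛)
-212*T(-1, 6) = -212*⅛ = -53/2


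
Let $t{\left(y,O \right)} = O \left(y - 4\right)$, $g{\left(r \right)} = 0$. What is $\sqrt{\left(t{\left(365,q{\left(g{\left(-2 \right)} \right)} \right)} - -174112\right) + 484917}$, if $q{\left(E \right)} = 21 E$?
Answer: $\sqrt{659029} \approx 811.81$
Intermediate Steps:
$t{\left(y,O \right)} = O \left(-4 + y\right)$
$\sqrt{\left(t{\left(365,q{\left(g{\left(-2 \right)} \right)} \right)} - -174112\right) + 484917} = \sqrt{\left(21 \cdot 0 \left(-4 + 365\right) - -174112\right) + 484917} = \sqrt{\left(0 \cdot 361 + 174112\right) + 484917} = \sqrt{\left(0 + 174112\right) + 484917} = \sqrt{174112 + 484917} = \sqrt{659029}$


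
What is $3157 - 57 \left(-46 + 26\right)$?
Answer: $4297$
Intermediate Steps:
$3157 - 57 \left(-46 + 26\right) = 3157 - -1140 = 3157 + 1140 = 4297$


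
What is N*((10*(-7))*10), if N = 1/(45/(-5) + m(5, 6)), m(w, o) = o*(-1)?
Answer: 140/3 ≈ 46.667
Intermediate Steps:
m(w, o) = -o
N = -1/15 (N = 1/(45/(-5) - 1*6) = 1/(45*(-⅕) - 6) = 1/(-9 - 6) = 1/(-15) = -1/15 ≈ -0.066667)
N*((10*(-7))*10) = -10*(-7)*10/15 = -(-14)*10/3 = -1/15*(-700) = 140/3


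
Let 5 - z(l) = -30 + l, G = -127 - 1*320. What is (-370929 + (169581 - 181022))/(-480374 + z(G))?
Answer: 191185/239946 ≈ 0.79678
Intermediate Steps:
G = -447 (G = -127 - 320 = -447)
z(l) = 35 - l (z(l) = 5 - (-30 + l) = 5 + (30 - l) = 35 - l)
(-370929 + (169581 - 181022))/(-480374 + z(G)) = (-370929 + (169581 - 181022))/(-480374 + (35 - 1*(-447))) = (-370929 - 11441)/(-480374 + (35 + 447)) = -382370/(-480374 + 482) = -382370/(-479892) = -382370*(-1/479892) = 191185/239946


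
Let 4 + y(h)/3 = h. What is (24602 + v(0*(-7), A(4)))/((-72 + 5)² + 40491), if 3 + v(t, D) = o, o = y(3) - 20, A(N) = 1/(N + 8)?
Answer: 6144/11245 ≈ 0.54638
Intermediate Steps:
y(h) = -12 + 3*h
A(N) = 1/(8 + N)
o = -23 (o = (-12 + 3*3) - 20 = (-12 + 9) - 20 = -3 - 20 = -23)
v(t, D) = -26 (v(t, D) = -3 - 23 = -26)
(24602 + v(0*(-7), A(4)))/((-72 + 5)² + 40491) = (24602 - 26)/((-72 + 5)² + 40491) = 24576/((-67)² + 40491) = 24576/(4489 + 40491) = 24576/44980 = 24576*(1/44980) = 6144/11245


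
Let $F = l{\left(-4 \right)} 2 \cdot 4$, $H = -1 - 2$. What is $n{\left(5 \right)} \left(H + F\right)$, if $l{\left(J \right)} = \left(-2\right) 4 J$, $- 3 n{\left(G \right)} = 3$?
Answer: $-253$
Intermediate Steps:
$n{\left(G \right)} = -1$ ($n{\left(G \right)} = \left(- \frac{1}{3}\right) 3 = -1$)
$H = -3$
$l{\left(J \right)} = - 8 J$
$F = 256$ ($F = \left(-8\right) \left(-4\right) 2 \cdot 4 = 32 \cdot 8 = 256$)
$n{\left(5 \right)} \left(H + F\right) = - (-3 + 256) = \left(-1\right) 253 = -253$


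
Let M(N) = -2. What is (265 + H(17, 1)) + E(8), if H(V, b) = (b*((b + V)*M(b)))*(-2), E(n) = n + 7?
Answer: 352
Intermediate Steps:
E(n) = 7 + n
H(V, b) = -2*b*(-2*V - 2*b) (H(V, b) = (b*((b + V)*(-2)))*(-2) = (b*((V + b)*(-2)))*(-2) = (b*(-2*V - 2*b))*(-2) = -2*b*(-2*V - 2*b))
(265 + H(17, 1)) + E(8) = (265 + 4*1*(17 + 1)) + (7 + 8) = (265 + 4*1*18) + 15 = (265 + 72) + 15 = 337 + 15 = 352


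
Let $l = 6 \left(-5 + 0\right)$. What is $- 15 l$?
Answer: $450$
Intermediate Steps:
$l = -30$ ($l = 6 \left(-5\right) = -30$)
$- 15 l = \left(-15\right) \left(-30\right) = 450$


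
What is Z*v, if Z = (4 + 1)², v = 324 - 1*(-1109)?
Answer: 35825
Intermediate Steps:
v = 1433 (v = 324 + 1109 = 1433)
Z = 25 (Z = 5² = 25)
Z*v = 25*1433 = 35825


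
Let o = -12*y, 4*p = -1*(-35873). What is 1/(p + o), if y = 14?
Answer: 4/35201 ≈ 0.00011363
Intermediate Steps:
p = 35873/4 (p = (-1*(-35873))/4 = (¼)*35873 = 35873/4 ≈ 8968.3)
o = -168 (o = -12*14 = -168)
1/(p + o) = 1/(35873/4 - 168) = 1/(35201/4) = 4/35201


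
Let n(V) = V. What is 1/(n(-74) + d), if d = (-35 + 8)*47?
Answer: -1/1343 ≈ -0.00074460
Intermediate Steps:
d = -1269 (d = -27*47 = -1269)
1/(n(-74) + d) = 1/(-74 - 1269) = 1/(-1343) = -1/1343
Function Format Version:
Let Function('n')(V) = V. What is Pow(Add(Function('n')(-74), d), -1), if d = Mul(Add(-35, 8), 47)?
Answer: Rational(-1, 1343) ≈ -0.00074460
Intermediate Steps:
d = -1269 (d = Mul(-27, 47) = -1269)
Pow(Add(Function('n')(-74), d), -1) = Pow(Add(-74, -1269), -1) = Pow(-1343, -1) = Rational(-1, 1343)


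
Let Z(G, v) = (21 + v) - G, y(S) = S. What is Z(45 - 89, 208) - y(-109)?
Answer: 382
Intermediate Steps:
Z(G, v) = 21 + v - G
Z(45 - 89, 208) - y(-109) = (21 + 208 - (45 - 89)) - 1*(-109) = (21 + 208 - 1*(-44)) + 109 = (21 + 208 + 44) + 109 = 273 + 109 = 382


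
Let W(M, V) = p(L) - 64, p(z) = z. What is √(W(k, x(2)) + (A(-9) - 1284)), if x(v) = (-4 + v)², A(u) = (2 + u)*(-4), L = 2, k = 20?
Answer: I*√1318 ≈ 36.304*I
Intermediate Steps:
A(u) = -8 - 4*u
W(M, V) = -62 (W(M, V) = 2 - 64 = -62)
√(W(k, x(2)) + (A(-9) - 1284)) = √(-62 + ((-8 - 4*(-9)) - 1284)) = √(-62 + ((-8 + 36) - 1284)) = √(-62 + (28 - 1284)) = √(-62 - 1256) = √(-1318) = I*√1318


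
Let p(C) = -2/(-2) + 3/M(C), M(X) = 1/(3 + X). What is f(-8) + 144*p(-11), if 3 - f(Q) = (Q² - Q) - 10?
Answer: -3371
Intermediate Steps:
p(C) = 10 + 3*C (p(C) = -2/(-2) + 3/(1/(3 + C)) = -2*(-½) + 3*(3 + C) = 1 + (9 + 3*C) = 10 + 3*C)
f(Q) = 13 + Q - Q² (f(Q) = 3 - ((Q² - Q) - 10) = 3 - (-10 + Q² - Q) = 3 + (10 + Q - Q²) = 13 + Q - Q²)
f(-8) + 144*p(-11) = (13 - 8 - 1*(-8)²) + 144*(10 + 3*(-11)) = (13 - 8 - 1*64) + 144*(10 - 33) = (13 - 8 - 64) + 144*(-23) = -59 - 3312 = -3371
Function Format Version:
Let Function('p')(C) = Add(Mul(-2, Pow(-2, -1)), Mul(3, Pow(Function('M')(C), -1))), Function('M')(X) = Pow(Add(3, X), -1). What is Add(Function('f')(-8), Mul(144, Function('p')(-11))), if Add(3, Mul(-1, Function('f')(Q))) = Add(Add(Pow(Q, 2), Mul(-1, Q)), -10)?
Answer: -3371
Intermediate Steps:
Function('p')(C) = Add(10, Mul(3, C)) (Function('p')(C) = Add(Mul(-2, Pow(-2, -1)), Mul(3, Pow(Pow(Add(3, C), -1), -1))) = Add(Mul(-2, Rational(-1, 2)), Mul(3, Add(3, C))) = Add(1, Add(9, Mul(3, C))) = Add(10, Mul(3, C)))
Function('f')(Q) = Add(13, Q, Mul(-1, Pow(Q, 2))) (Function('f')(Q) = Add(3, Mul(-1, Add(Add(Pow(Q, 2), Mul(-1, Q)), -10))) = Add(3, Mul(-1, Add(-10, Pow(Q, 2), Mul(-1, Q)))) = Add(3, Add(10, Q, Mul(-1, Pow(Q, 2)))) = Add(13, Q, Mul(-1, Pow(Q, 2))))
Add(Function('f')(-8), Mul(144, Function('p')(-11))) = Add(Add(13, -8, Mul(-1, Pow(-8, 2))), Mul(144, Add(10, Mul(3, -11)))) = Add(Add(13, -8, Mul(-1, 64)), Mul(144, Add(10, -33))) = Add(Add(13, -8, -64), Mul(144, -23)) = Add(-59, -3312) = -3371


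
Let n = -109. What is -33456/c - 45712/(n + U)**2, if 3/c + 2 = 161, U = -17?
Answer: -7037715220/3969 ≈ -1.7732e+6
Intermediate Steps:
c = 1/53 (c = 3/(-2 + 161) = 3/159 = 3*(1/159) = 1/53 ≈ 0.018868)
-33456/c - 45712/(n + U)**2 = -33456/1/53 - 45712/(-109 - 17)**2 = -33456*53 - 45712/((-126)**2) = -1773168 - 45712/15876 = -1773168 - 45712*1/15876 = -1773168 - 11428/3969 = -7037715220/3969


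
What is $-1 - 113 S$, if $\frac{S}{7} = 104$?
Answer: $-82265$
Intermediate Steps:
$S = 728$ ($S = 7 \cdot 104 = 728$)
$-1 - 113 S = -1 - 82264 = -82265$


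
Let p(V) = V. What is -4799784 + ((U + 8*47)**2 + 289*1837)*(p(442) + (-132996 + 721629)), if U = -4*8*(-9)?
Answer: 572451805391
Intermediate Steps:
U = 288 (U = -32*(-9) = 288)
-4799784 + ((U + 8*47)**2 + 289*1837)*(p(442) + (-132996 + 721629)) = -4799784 + ((288 + 8*47)**2 + 289*1837)*(442 + (-132996 + 721629)) = -4799784 + ((288 + 376)**2 + 530893)*(442 + 588633) = -4799784 + (664**2 + 530893)*589075 = -4799784 + (440896 + 530893)*589075 = -4799784 + 971789*589075 = -4799784 + 572456605175 = 572451805391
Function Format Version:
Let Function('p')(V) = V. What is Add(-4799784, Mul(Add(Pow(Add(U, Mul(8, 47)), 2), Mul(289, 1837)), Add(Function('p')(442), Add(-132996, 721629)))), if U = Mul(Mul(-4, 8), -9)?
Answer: 572451805391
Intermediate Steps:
U = 288 (U = Mul(-32, -9) = 288)
Add(-4799784, Mul(Add(Pow(Add(U, Mul(8, 47)), 2), Mul(289, 1837)), Add(Function('p')(442), Add(-132996, 721629)))) = Add(-4799784, Mul(Add(Pow(Add(288, Mul(8, 47)), 2), Mul(289, 1837)), Add(442, Add(-132996, 721629)))) = Add(-4799784, Mul(Add(Pow(Add(288, 376), 2), 530893), Add(442, 588633))) = Add(-4799784, Mul(Add(Pow(664, 2), 530893), 589075)) = Add(-4799784, Mul(Add(440896, 530893), 589075)) = Add(-4799784, Mul(971789, 589075)) = Add(-4799784, 572456605175) = 572451805391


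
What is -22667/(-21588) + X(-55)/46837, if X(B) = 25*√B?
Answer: 22667/21588 + 25*I*√55/46837 ≈ 1.05 + 0.0039585*I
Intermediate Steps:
-22667/(-21588) + X(-55)/46837 = -22667/(-21588) + (25*√(-55))/46837 = -22667*(-1/21588) + (25*(I*√55))*(1/46837) = 22667/21588 + (25*I*√55)*(1/46837) = 22667/21588 + 25*I*√55/46837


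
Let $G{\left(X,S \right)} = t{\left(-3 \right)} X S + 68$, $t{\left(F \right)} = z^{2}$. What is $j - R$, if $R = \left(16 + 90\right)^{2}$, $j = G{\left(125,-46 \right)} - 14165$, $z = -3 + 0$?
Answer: $-77083$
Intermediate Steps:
$z = -3$
$t{\left(F \right)} = 9$ ($t{\left(F \right)} = \left(-3\right)^{2} = 9$)
$G{\left(X,S \right)} = 68 + 9 S X$ ($G{\left(X,S \right)} = 9 X S + 68 = 9 S X + 68 = 68 + 9 S X$)
$j = -65847$ ($j = \left(68 + 9 \left(-46\right) 125\right) - 14165 = \left(68 - 51750\right) - 14165 = -51682 - 14165 = -65847$)
$R = 11236$ ($R = 106^{2} = 11236$)
$j - R = -65847 - 11236 = -77083$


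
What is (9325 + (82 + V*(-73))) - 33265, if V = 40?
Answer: -26778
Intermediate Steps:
(9325 + (82 + V*(-73))) - 33265 = (9325 + (82 + 40*(-73))) - 33265 = (9325 + (82 - 2920)) - 33265 = (9325 - 2838) - 33265 = 6487 - 33265 = -26778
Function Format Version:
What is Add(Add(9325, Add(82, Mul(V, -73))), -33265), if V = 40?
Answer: -26778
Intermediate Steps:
Add(Add(9325, Add(82, Mul(V, -73))), -33265) = Add(Add(9325, Add(82, Mul(40, -73))), -33265) = Add(Add(9325, Add(82, -2920)), -33265) = Add(Add(9325, -2838), -33265) = Add(6487, -33265) = -26778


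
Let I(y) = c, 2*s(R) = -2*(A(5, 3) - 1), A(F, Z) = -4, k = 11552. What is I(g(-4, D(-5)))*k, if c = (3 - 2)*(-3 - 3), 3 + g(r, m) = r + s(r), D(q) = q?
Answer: -69312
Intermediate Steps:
s(R) = 5 (s(R) = (-2*(-4 - 1))/2 = (-2*(-5))/2 = (1/2)*10 = 5)
g(r, m) = 2 + r (g(r, m) = -3 + (r + 5) = -3 + (5 + r) = 2 + r)
c = -6 (c = 1*(-6) = -6)
I(y) = -6
I(g(-4, D(-5)))*k = -6*11552 = -69312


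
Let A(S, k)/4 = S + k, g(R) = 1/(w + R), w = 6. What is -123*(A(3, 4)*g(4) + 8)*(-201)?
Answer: 1335042/5 ≈ 2.6701e+5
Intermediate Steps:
g(R) = 1/(6 + R)
A(S, k) = 4*S + 4*k (A(S, k) = 4*(S + k) = 4*S + 4*k)
-123*(A(3, 4)*g(4) + 8)*(-201) = -123*((4*3 + 4*4)/(6 + 4) + 8)*(-201) = -123*((12 + 16)/10 + 8)*(-201) = -123*(28*(1/10) + 8)*(-201) = -123*(14/5 + 8)*(-201) = -123*54/5*(-201) = -6642/5*(-201) = 1335042/5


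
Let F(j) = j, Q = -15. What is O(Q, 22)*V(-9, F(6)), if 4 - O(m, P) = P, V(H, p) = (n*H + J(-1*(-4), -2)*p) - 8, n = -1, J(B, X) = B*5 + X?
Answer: -1962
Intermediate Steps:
J(B, X) = X + 5*B (J(B, X) = 5*B + X = X + 5*B)
V(H, p) = -8 - H + 18*p (V(H, p) = (-H + (-2 + 5*(-1*(-4)))*p) - 8 = (-H + (-2 + 5*4)*p) - 8 = (-H + (-2 + 20)*p) - 8 = (-H + 18*p) - 8 = -8 - H + 18*p)
O(m, P) = 4 - P
O(Q, 22)*V(-9, F(6)) = (4 - 1*22)*(-8 - 1*(-9) + 18*6) = (4 - 22)*(-8 + 9 + 108) = -18*109 = -1962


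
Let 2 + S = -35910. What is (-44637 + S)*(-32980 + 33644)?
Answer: -53484536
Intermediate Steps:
S = -35912 (S = -2 - 35910 = -35912)
(-44637 + S)*(-32980 + 33644) = (-44637 - 35912)*(-32980 + 33644) = -80549*664 = -53484536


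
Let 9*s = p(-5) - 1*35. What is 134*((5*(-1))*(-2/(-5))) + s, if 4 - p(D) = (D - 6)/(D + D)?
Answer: -8147/30 ≈ -271.57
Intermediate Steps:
p(D) = 4 - (-6 + D)/(2*D) (p(D) = 4 - (D - 6)/(D + D) = 4 - (-6 + D)/(2*D))
s = -107/30 (s = ((7/2 + 3/(-5)) - 1*35)/9 = ((7/2 + 3*(-⅕)) - 35)/9 = ((7/2 - ⅗) - 35)/9 = (29/10 - 35)/9 = (⅑)*(-321/10) = -107/30 ≈ -3.5667)
134*((5*(-1))*(-2/(-5))) + s = 134*((5*(-1))*(-2/(-5))) - 107/30 = 134*(-(-10)*(-1)/5) - 107/30 = 134*(-5*⅖) - 107/30 = 134*(-2) - 107/30 = -268 - 107/30 = -8147/30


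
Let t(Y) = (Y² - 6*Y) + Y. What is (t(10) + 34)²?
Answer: 7056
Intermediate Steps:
t(Y) = Y² - 5*Y
(t(10) + 34)² = (10*(-5 + 10) + 34)² = (10*5 + 34)² = (50 + 34)² = 84² = 7056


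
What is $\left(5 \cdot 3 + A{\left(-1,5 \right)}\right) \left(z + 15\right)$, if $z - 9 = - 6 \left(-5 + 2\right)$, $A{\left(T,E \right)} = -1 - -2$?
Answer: $672$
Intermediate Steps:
$A{\left(T,E \right)} = 1$ ($A{\left(T,E \right)} = -1 + 2 = 1$)
$z = 27$ ($z = 9 - 6 \left(-5 + 2\right) = 9 - -18 = 9 + 18 = 27$)
$\left(5 \cdot 3 + A{\left(-1,5 \right)}\right) \left(z + 15\right) = \left(5 \cdot 3 + 1\right) \left(27 + 15\right) = \left(15 + 1\right) 42 = 16 \cdot 42 = 672$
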